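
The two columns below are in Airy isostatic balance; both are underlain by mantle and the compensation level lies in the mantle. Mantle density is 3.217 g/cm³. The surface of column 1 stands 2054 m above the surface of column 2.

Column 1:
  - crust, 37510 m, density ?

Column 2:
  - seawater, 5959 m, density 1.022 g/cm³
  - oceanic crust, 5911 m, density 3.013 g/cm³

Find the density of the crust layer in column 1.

Take the compensation level at the base of the deeper column (depth z_c below the surface of column 1) and equate Σ ρ_i t_i down to z_c; mantle fills any gap and the z_c terms cancel.
Column 1: 37510×ρ + (z_c − 37510)×3.217
Column 2: 2054×0 + 5959×1.022 + 5911×3.013 + (z_c − 2054 − 11870)×3.217
The z_c×3.217 term appears on both sides and cancels. Collect the known terms of each column as K = Σ(ρt)_known − 3.217 × (depth of known layers): K_1 = 0 − 3.217×37510 = −120669.67; K_2 = 23899.941 − 3.217×(2054 + 11870) = −20893.567.
Balance: K_1 + 37510×ρ = K_2, so ρ = (K_2 − K_1)/37510 = 99776.1/37510 = 2.66 g/cm³.

2.66 g/cm³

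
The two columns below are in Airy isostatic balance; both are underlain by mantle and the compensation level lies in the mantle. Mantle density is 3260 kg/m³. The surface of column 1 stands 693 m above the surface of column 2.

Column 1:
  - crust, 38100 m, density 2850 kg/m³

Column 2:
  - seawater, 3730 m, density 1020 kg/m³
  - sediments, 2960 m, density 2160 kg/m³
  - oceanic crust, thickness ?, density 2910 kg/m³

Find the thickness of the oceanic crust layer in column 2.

5000 m

Take the compensation level at the base of the deeper column (depth z_c below the surface of column 1) and equate Σ ρ_i t_i down to z_c; mantle fills any gap and the z_c terms cancel.
Column 1: 38100×2850 + (z_c − 38100)×3260
Column 2: 693×0 + 3730×1020 + 2960×2160 + x×2910 + (z_c − 693 − 6690 − x)×3260
The z_c×3260 term appears on both sides and cancels. Collect the known terms of each column as K = Σ(ρt)_known − 3260 × (depth of known layers): K_1 = 108585000 − 3260×38100 = −15621000; K_2 = 10198200 − 3260×(693 + 6690) = −13870380.
Balance: K_1 = K_2 − x×(3260 − 2910), so x = (K_2 − K_1)/(3260 − 2910) = 1750620/350 = 5000 m.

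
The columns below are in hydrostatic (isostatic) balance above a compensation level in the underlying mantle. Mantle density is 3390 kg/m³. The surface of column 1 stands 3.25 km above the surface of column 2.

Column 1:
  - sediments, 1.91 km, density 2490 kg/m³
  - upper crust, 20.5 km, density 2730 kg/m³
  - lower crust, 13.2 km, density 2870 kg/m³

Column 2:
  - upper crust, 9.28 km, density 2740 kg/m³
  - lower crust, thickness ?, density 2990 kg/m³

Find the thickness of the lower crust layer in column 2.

12.7 km

Take the compensation level at the base of the deeper column (depth z_c below the surface of column 1) and equate Σ ρ_i t_i down to z_c; mantle fills any gap and the z_c terms cancel.
Column 1: 1.91×2490 + 20.5×2730 + 13.2×2870 + (z_c − 35.61)×3390
Column 2: 3.25×0 + 9.28×2740 + x×2990 + (z_c − 3.25 − 9.28 − x)×3390
The z_c×3390 term appears on both sides and cancels. Collect the known terms of each column as K = Σ(ρt)_known − 3390 × (depth of known layers): K_1 = 98604.9 − 3390×35.61 = −22113; K_2 = 25427.2 − 3390×(3.25 + 9.28) = −17049.5.
Balance: K_1 = K_2 − x×(3390 − 2990), so x = (K_2 − K_1)/(3390 − 2990) = 5063.5/400 = 12.7 km.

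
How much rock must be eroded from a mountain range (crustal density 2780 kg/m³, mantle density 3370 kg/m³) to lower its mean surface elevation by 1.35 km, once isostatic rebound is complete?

7.71 km

Net drop Δ = e − u = e − e ρ_c/ρ_m = e (ρ_m − ρ_c)/ρ_m.
e = Δ ρ_m/(ρ_m − ρ_c) = 1.35 km × 3370/590 = 7.71 km.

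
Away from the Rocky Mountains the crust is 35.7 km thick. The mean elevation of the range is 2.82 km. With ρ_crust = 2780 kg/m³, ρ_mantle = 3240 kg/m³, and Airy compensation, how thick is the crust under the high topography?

Root depth r = h ρ_c / (ρ_m − ρ_c) = 2.82 km × 2780 / 460 = 17.04 km.
Total thickness = T + h + r = 35.7 km + 2.82 km + 17.04 km = 55.6 km.

55.6 km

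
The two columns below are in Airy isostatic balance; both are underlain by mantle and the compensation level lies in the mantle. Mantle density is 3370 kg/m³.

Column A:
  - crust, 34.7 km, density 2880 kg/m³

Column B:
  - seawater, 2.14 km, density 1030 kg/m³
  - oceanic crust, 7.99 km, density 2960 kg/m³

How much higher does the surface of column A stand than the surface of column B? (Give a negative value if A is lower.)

2.59 km

For any compensation level in the mantle, the mantle terms cancel and isostasy reduces to e = (Σt_A − Σt_B) − (Σ(ρt)_A − Σ(ρt)_B) / ρ_m.
Σt_A = 34.7 km; Σt_B = 10.13 km; Σ(ρt)_A = 99936; Σ(ρt)_B = 25854.6 (in km·kg/m³).
e = (34.7 − 10.13) − (99936 − 25854.6) / 3370 = 2.59 km.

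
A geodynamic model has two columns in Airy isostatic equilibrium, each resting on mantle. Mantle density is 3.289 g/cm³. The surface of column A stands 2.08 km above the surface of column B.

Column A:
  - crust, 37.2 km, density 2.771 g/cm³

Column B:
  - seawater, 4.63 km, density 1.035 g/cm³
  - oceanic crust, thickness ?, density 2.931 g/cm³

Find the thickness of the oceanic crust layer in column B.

Take the compensation level at the base of the deeper column (depth z_c below the surface of column A) and equate Σ ρ_i t_i down to z_c; mantle fills any gap and the z_c terms cancel.
Column A: 37.2×2.771 + (z_c − 37.2)×3.289
Column B: 2.08×0 + 4.63×1.035 + x×2.931 + (z_c − 2.08 − 4.63 − x)×3.289
The z_c×3.289 term appears on both sides and cancels. Collect the known terms of each column as K = Σ(ρt)_known − 3.289 × (depth of known layers): K_A = 103.0812 − 3.289×37.2 = −19.2696; K_B = 4.79205 − 3.289×(2.08 + 4.63) = −17.27714.
Balance: K_A = K_B − x×(3.289 − 2.931), so x = (K_B − K_A)/(3.289 − 2.931) = 1.99246/0.358 = 5.57 km.

5.57 km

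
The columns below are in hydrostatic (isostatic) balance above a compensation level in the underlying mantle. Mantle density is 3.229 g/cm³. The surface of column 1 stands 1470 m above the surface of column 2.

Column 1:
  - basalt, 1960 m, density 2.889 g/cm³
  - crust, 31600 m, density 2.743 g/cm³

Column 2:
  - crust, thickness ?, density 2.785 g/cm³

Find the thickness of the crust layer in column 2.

25400 m

Take the compensation level at the base of the deeper column (depth z_c below the surface of column 1) and equate Σ ρ_i t_i down to z_c; mantle fills any gap and the z_c terms cancel.
Column 1: 1960×2.889 + 31600×2.743 + (z_c − 33560)×3.229
Column 2: 1470×0 + x×2.785 + (z_c − 1470 − 0 − x)×3.229
The z_c×3.229 term appears on both sides and cancels. Collect the known terms of each column as K = Σ(ρt)_known − 3.229 × (depth of known layers): K_1 = 92341.24 − 3.229×33560 = −16024; K_2 = 0 − 3.229×(1470 + 0) = −4746.63.
Balance: K_1 = K_2 − x×(3.229 − 2.785), so x = (K_2 − K_1)/(3.229 − 2.785) = 11277.4/0.444 = 25400 m.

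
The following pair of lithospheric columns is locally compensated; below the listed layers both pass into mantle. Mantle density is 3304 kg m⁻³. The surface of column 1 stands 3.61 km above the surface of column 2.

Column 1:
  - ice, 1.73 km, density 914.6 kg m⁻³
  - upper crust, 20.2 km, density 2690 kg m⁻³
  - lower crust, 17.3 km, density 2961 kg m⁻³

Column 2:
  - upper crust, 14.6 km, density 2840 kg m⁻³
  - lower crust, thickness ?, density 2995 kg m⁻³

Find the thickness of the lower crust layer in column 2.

12.2 km

Take the compensation level at the base of the deeper column (depth z_c below the surface of column 1) and equate Σ ρ_i t_i down to z_c; mantle fills any gap and the z_c terms cancel.
Column 1: 1.73×914.6 + 20.2×2690 + 17.3×2961 + (z_c − 39.23)×3304
Column 2: 3.61×0 + 14.6×2840 + x×2995 + (z_c − 3.61 − 14.6 − x)×3304
The z_c×3304 term appears on both sides and cancels. Collect the known terms of each column as K = Σ(ρt)_known − 3304 × (depth of known layers): K_1 = 107145.558 − 3304×39.23 = −22470.362; K_2 = 41464 − 3304×(3.61 + 14.6) = −18701.84.
Balance: K_1 = K_2 − x×(3304 − 2995), so x = (K_2 − K_1)/(3304 − 2995) = 3768.52/309 = 12.2 km.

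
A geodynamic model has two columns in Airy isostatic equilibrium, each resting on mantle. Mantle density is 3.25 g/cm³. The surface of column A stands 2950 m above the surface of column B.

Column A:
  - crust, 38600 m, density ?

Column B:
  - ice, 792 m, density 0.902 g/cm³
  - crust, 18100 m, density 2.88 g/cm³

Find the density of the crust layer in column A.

2.78 g/cm³

Take the compensation level at the base of the deeper column (depth z_c below the surface of column A) and equate Σ ρ_i t_i down to z_c; mantle fills any gap and the z_c terms cancel.
Column A: 38600×ρ + (z_c − 38600)×3.25
Column B: 2950×0 + 792×0.902 + 18100×2.88 + (z_c − 2950 − 18892)×3.25
The z_c×3.25 term appears on both sides and cancels. Collect the known terms of each column as K = Σ(ρt)_known − 3.25 × (depth of known layers): K_A = 0 − 3.25×38600 = −125450; K_B = 52842.384 − 3.25×(2950 + 18892) = −18144.116.
Balance: K_A + 38600×ρ = K_B, so ρ = (K_B − K_A)/38600 = 107306/38600 = 2.78 g/cm³.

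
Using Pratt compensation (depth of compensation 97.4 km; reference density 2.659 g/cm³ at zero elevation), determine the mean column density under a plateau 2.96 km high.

Pratt balance: ρ_ref D = ρ (D + h).
ρ = ρ_ref D/(D + h) = 2.659 × 97.4 km/(97.4 km + 2.96 km) = 2.58 g/cm³.

2.58 g/cm³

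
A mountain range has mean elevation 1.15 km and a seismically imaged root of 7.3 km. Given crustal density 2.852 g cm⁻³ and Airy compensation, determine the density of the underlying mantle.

Airy balance: ρ_c h = (ρ_m − ρ_c) r → ρ_m = ρ_c (1 + h/r).
ρ_m = 2.852 × (1 + 1.15 km/7.3 km) = 3.3 g cm⁻³.

3.3 g cm⁻³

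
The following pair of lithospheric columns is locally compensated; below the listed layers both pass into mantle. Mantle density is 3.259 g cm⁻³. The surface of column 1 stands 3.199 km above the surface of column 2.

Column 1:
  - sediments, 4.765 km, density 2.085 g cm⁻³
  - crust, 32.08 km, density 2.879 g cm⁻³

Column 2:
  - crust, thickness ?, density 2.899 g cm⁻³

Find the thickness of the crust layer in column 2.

Take the compensation level at the base of the deeper column (depth z_c below the surface of column 1) and equate Σ ρ_i t_i down to z_c; mantle fills any gap and the z_c terms cancel.
Column 1: 4.765×2.085 + 32.08×2.879 + (z_c − 36.845)×3.259
Column 2: 3.199×0 + x×2.899 + (z_c − 3.199 − 0 − x)×3.259
The z_c×3.259 term appears on both sides and cancels. Collect the known terms of each column as K = Σ(ρt)_known − 3.259 × (depth of known layers): K_1 = 102.293345 − 3.259×36.845 = −17.78451; K_2 = 0 − 3.259×(3.199 + 0) = −10.425541.
Balance: K_1 = K_2 − x×(3.259 − 2.899), so x = (K_2 − K_1)/(3.259 − 2.899) = 7.35897/0.36 = 20.4 km.

20.4 km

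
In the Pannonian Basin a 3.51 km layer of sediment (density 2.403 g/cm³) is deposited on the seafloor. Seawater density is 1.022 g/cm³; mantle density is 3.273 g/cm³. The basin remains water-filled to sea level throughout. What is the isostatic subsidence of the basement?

2.15 km

Submarine loading: the sediment displaces seawater, and the subsidence is in turn flooded, so s (ρ_m − ρ_w) = t (ρ_sed − ρ_w).
s = 3.51 km × (2.403 − 1.022) / (3.273 − 1.022) = 2.15 km.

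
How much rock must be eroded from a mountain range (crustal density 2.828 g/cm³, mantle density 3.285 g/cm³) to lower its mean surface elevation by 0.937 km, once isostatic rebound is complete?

Net drop Δ = e − u = e − e ρ_c/ρ_m = e (ρ_m − ρ_c)/ρ_m.
e = Δ ρ_m/(ρ_m − ρ_c) = 0.937 km × 3.285/0.457 = 6.74 km.

6.74 km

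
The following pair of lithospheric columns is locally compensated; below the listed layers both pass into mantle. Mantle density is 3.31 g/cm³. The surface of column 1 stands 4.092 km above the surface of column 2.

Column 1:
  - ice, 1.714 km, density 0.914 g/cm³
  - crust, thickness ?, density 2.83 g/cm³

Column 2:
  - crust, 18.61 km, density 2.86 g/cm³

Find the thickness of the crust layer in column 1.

Take the compensation level at the base of the deeper column (depth z_c below the surface of column 1) and equate Σ ρ_i t_i down to z_c; mantle fills any gap and the z_c terms cancel.
Column 1: 1.714×0.914 + x×2.83 + (z_c − 1.714 − x)×3.31
Column 2: 4.092×0 + 18.61×2.86 + (z_c − 4.092 − 18.61)×3.31
The z_c×3.31 term appears on both sides and cancels. Collect the known terms of each column as K = Σ(ρt)_known − 3.31 × (depth of known layers): K_1 = 1.566596 − 3.31×1.714 = −4.106744; K_2 = 53.2246 − 3.31×(4.092 + 18.61) = −21.91902.
Balance: K_1 − x×(3.31 − 2.83) = K_2, so x = (K_1 − K_2)/(3.31 − 2.83) = 17.8123/0.48 = 37.1 km.

37.1 km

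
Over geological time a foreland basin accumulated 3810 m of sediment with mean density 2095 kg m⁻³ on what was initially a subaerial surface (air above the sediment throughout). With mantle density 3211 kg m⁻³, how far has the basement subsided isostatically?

2490 m

Subaerial load: s = t ρ_sed / ρ_m = 3810 m × 2095/3211 = 2490 m.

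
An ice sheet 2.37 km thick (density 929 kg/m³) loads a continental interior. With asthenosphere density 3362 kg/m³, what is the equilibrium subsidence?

0.655 km

Isostatic balance requires: the ice load ρ_ice t is balanced by mantle displaced below, ρ_m s.
s = t ρ_ice / ρ_m = 2.37 km × 929/3362 = 0.655 km.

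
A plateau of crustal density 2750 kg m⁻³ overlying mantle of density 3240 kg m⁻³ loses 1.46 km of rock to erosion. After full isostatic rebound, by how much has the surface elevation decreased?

0.221 km

Rebound u = e ρ_c/ρ_m = 1.46 km × 2750/3240 = 1.239 km.
Net surface drop = e − u = 1.46 km − 1.239 km = e (ρ_m − ρ_c)/ρ_m = 0.221 km.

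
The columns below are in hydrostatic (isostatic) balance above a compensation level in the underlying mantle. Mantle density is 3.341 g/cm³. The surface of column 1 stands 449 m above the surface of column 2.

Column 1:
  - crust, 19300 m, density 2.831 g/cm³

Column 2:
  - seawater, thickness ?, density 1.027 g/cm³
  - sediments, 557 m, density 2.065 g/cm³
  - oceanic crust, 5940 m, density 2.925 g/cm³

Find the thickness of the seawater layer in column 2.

Take the compensation level at the base of the deeper column (depth z_c below the surface of column 1) and equate Σ ρ_i t_i down to z_c; mantle fills any gap and the z_c terms cancel.
Column 1: 19300×2.831 + (z_c − 19300)×3.341
Column 2: 449×0 + x×1.027 + 557×2.065 + 5940×2.925 + (z_c − 449 − 6497 − x)×3.341
The z_c×3.341 term appears on both sides and cancels. Collect the known terms of each column as K = Σ(ρt)_known − 3.341 × (depth of known layers): K_1 = 54638.3 − 3.341×19300 = −9843; K_2 = 18524.705 − 3.341×(449 + 6497) = −4681.881.
Balance: K_1 = K_2 − x×(3.341 − 1.027), so x = (K_2 − K_1)/(3.341 − 1.027) = 5161.12/2.314 = 2230 m.

2230 m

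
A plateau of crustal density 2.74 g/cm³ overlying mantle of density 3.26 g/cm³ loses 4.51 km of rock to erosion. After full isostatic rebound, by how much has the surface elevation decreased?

0.719 km

Rebound u = e ρ_c/ρ_m = 4.51 km × 2.74/3.26 = 3.791 km.
Net surface drop = e − u = 4.51 km − 3.791 km = e (ρ_m − ρ_c)/ρ_m = 0.719 km.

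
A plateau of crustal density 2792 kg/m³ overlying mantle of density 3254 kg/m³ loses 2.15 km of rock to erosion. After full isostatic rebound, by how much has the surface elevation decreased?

0.305 km

Rebound u = e ρ_c/ρ_m = 2.15 km × 2792/3254 = 1.845 km.
Net surface drop = e − u = 2.15 km − 1.845 km = e (ρ_m − ρ_c)/ρ_m = 0.305 km.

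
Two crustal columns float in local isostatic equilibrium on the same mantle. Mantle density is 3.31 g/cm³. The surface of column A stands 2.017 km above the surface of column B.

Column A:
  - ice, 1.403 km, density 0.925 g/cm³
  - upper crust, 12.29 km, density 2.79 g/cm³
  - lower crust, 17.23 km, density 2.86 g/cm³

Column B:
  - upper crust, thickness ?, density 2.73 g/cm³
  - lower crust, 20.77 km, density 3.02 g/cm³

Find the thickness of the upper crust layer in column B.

8.26 km

Take the compensation level at the base of the deeper column (depth z_c below the surface of column A) and equate Σ ρ_i t_i down to z_c; mantle fills any gap and the z_c terms cancel.
Column A: 1.403×0.925 + 12.29×2.79 + 17.23×2.86 + (z_c − 30.923)×3.31
Column B: 2.017×0 + x×2.73 + 20.77×3.02 + (z_c − 2.017 − 20.77 − x)×3.31
The z_c×3.31 term appears on both sides and cancels. Collect the known terms of each column as K = Σ(ρt)_known − 3.31 × (depth of known layers): K_A = 84.864675 − 3.31×30.923 = −17.490455; K_B = 62.7254 − 3.31×(2.017 + 20.77) = −12.69957.
Balance: K_A = K_B − x×(3.31 − 2.73), so x = (K_B − K_A)/(3.31 − 2.73) = 4.79088/0.58 = 8.26 km.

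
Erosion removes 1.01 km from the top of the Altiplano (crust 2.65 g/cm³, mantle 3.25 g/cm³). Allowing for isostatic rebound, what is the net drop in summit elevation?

0.186 km

Rebound u = e ρ_c/ρ_m = 1.01 km × 2.65/3.25 = 0.8235 km.
Net surface drop = e − u = 1.01 km − 0.8235 km = e (ρ_m − ρ_c)/ρ_m = 0.186 km.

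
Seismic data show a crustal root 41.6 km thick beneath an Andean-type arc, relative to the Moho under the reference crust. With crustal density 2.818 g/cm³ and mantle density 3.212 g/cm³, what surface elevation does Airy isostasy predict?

In Airy isostatic equilibrium: ρ_c h = (ρ_m − ρ_c) r.
h = r (ρ_m − ρ_c) / ρ_c = 41.6 km × (3.212 − 2.818) / 2.818 = 5.82 km.

5.82 km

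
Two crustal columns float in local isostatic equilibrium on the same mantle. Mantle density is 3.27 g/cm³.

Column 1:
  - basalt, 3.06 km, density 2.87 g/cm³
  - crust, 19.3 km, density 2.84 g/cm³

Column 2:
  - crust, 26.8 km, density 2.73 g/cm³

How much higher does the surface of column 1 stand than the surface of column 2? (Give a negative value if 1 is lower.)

−1.51 km

For any compensation level in the mantle, the mantle terms cancel and isostasy reduces to e = (Σt_1 − Σt_2) − (Σ(ρt)_1 − Σ(ρt)_2) / ρ_m.
Σt_1 = 22.36 km; Σt_2 = 26.8 km; Σ(ρt)_1 = 63.5942; Σ(ρt)_2 = 73.164 (in km·g/cm³).
e = (22.36 − 26.8) − (63.5942 − 73.164) / 3.27 = −1.51 km.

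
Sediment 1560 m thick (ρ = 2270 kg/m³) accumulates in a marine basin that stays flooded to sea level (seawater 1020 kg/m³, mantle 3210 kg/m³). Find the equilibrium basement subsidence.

890 m

Submarine loading: the sediment displaces seawater, and the subsidence is in turn flooded, so s (ρ_m − ρ_w) = t (ρ_sed − ρ_w).
s = 1560 m × (2270 − 1020) / (3210 − 1020) = 890 m.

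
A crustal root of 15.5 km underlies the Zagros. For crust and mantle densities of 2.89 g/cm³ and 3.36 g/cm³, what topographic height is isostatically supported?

Isostatic balance requires: ρ_c h = (ρ_m − ρ_c) r.
h = r (ρ_m − ρ_c) / ρ_c = 15.5 km × (3.36 − 2.89) / 2.89 = 2.52 km.

2.52 km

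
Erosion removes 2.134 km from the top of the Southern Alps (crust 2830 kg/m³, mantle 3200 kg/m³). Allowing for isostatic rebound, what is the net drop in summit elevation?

Rebound u = e ρ_c/ρ_m = 2.134 km × 2830/3200 = 1.887 km.
Net surface drop = e − u = 2.134 km − 1.887 km = e (ρ_m − ρ_c)/ρ_m = 0.247 km.

0.247 km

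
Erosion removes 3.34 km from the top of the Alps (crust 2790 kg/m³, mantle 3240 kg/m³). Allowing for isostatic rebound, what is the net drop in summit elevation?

0.464 km

Rebound u = e ρ_c/ρ_m = 3.34 km × 2790/3240 = 2.876 km.
Net surface drop = e − u = 3.34 km − 2.876 km = e (ρ_m − ρ_c)/ρ_m = 0.464 km.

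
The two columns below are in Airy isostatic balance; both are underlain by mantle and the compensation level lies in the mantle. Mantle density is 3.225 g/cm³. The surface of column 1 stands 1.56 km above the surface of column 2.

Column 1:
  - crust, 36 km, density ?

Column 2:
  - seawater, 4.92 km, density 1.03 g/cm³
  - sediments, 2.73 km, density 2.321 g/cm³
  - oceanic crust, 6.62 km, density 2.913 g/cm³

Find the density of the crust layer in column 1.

Take the compensation level at the base of the deeper column (depth z_c below the surface of column 1) and equate Σ ρ_i t_i down to z_c; mantle fills any gap and the z_c terms cancel.
Column 1: 36×ρ + (z_c − 36)×3.225
Column 2: 1.56×0 + 4.92×1.03 + 2.73×2.321 + 6.62×2.913 + (z_c − 1.56 − 14.27)×3.225
The z_c×3.225 term appears on both sides and cancels. Collect the known terms of each column as K = Σ(ρt)_known − 3.225 × (depth of known layers): K_1 = 0 − 3.225×36 = −116.1; K_2 = 30.68799 − 3.225×(1.56 + 14.27) = −20.36376.
Balance: K_1 + 36×ρ = K_2, so ρ = (K_2 − K_1)/36 = 95.7362/36 = 2.66 g/cm³.

2.66 g/cm³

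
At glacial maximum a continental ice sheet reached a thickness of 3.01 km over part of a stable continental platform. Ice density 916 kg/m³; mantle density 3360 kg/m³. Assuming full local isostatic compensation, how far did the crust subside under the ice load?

In Airy isostatic equilibrium: the ice load ρ_ice t is balanced by mantle displaced below, ρ_m s.
s = t ρ_ice / ρ_m = 3.01 km × 916/3360 = 0.821 km.

0.821 km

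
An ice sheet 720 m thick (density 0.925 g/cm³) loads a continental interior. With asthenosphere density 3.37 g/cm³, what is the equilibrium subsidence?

In Airy isostatic equilibrium: the ice load ρ_ice t is balanced by mantle displaced below, ρ_m s.
s = t ρ_ice / ρ_m = 720 m × 0.925/3.37 = 198 m.

198 m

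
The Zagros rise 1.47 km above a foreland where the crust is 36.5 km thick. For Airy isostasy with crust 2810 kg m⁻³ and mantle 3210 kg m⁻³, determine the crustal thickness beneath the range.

48.3 km

Root depth r = h ρ_c / (ρ_m − ρ_c) = 1.47 km × 2810 / 400 = 10.33 km.
Total thickness = T + h + r = 36.5 km + 1.47 km + 10.33 km = 48.3 km.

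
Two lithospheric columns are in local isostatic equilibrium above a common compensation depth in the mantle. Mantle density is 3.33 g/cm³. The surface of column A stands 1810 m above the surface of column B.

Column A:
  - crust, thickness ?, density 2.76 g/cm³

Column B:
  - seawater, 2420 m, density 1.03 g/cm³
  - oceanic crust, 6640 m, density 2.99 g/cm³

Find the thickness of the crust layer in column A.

Take the compensation level at the base of the deeper column (depth z_c below the surface of column A) and equate Σ ρ_i t_i down to z_c; mantle fills any gap and the z_c terms cancel.
Column A: x×2.76 + (z_c − 0 − x)×3.33
Column B: 1810×0 + 2420×1.03 + 6640×2.99 + (z_c − 1810 − 9060)×3.33
The z_c×3.33 term appears on both sides and cancels. Collect the known terms of each column as K = Σ(ρt)_known − 3.33 × (depth of known layers): K_A = 0 − 3.33×0 = 0; K_B = 22346.2 − 3.33×(1810 + 9060) = −13850.9.
Balance: K_A − x×(3.33 − 2.76) = K_B, so x = (K_A − K_B)/(3.33 − 2.76) = 13850.9/0.57 = 24300 m.

24300 m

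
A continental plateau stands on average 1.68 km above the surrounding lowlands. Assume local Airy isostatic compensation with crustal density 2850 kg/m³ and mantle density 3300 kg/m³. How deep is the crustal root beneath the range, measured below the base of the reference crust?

10.6 km

Equating mass per unit area of the two columns: the weight of the topography is balanced by the buoyancy of the root, ρ_c h = (ρ_m − ρ_c) r.
r = h · ρ_c / (ρ_m − ρ_c) = 1.68 km × 2850 / (3300 − 2850) = 10.6 km.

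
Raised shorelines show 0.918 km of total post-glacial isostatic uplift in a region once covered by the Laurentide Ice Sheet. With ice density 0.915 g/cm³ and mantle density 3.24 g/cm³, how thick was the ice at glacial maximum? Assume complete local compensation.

u = t ρ_ice/ρ_m → t = u ρ_m/ρ_ice = 0.918 km × 3.24/0.915 = 3.25 km.

3.25 km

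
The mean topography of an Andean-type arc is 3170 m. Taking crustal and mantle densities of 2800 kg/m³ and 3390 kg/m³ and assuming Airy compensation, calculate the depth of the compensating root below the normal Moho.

15000 m

Equating mass per unit area of the two columns: the weight of the topography is balanced by the buoyancy of the root, ρ_c h = (ρ_m − ρ_c) r.
r = h · ρ_c / (ρ_m − ρ_c) = 3170 m × 2800 / (3390 − 2800) = 15000 m.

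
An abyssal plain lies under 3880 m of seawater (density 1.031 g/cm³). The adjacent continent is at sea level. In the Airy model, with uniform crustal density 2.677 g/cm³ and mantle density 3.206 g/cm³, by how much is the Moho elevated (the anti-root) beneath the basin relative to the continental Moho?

12100 m

For local isostatic compensation: replacing crust with seawater at the top is compensated by replacing crust with mantle at the base: d (ρ_c − ρ_w) = a (ρ_m − ρ_c).
a = d (ρ_c − ρ_w)/(ρ_m − ρ_c) = 3880 m × 1.646/0.529 = 12100 m.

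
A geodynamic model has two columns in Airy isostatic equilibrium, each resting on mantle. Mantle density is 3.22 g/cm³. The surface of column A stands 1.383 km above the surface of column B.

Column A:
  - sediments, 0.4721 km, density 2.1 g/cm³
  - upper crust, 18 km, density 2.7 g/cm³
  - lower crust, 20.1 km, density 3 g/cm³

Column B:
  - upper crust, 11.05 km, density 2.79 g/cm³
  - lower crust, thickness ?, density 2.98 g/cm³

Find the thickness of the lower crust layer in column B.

21.3 km

Take the compensation level at the base of the deeper column (depth z_c below the surface of column A) and equate Σ ρ_i t_i down to z_c; mantle fills any gap and the z_c terms cancel.
Column A: 0.4721×2.1 + 18×2.7 + 20.1×3 + (z_c − 38.5721)×3.22
Column B: 1.383×0 + 11.05×2.79 + x×2.98 + (z_c − 1.383 − 11.05 − x)×3.22
The z_c×3.22 term appears on both sides and cancels. Collect the known terms of each column as K = Σ(ρt)_known − 3.22 × (depth of known layers): K_A = 109.89141 − 3.22×38.5721 = −14.310752; K_B = 30.8295 − 3.22×(1.383 + 11.05) = −9.20476.
Balance: K_A = K_B − x×(3.22 − 2.98), so x = (K_B − K_A)/(3.22 − 2.98) = 5.10599/0.24 = 21.3 km.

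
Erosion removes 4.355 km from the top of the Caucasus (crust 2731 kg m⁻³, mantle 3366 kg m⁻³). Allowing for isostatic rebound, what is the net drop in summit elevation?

Rebound u = e ρ_c/ρ_m = 4.355 km × 2731/3366 = 3.533 km.
Net surface drop = e − u = 4.355 km − 3.533 km = e (ρ_m − ρ_c)/ρ_m = 0.822 km.

0.822 km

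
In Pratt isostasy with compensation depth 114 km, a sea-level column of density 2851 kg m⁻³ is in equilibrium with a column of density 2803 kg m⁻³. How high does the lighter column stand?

1.95 km

ρ_ref D = ρ (D + h) → h = D (ρ_ref − ρ)/ρ.
h = 114 km × (2851 − 2803)/2803 = 1.95 km.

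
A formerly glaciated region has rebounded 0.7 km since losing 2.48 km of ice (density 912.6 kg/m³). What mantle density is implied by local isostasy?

ρ_m = ρ_ice t / u = 912.6 × 2.48 km/0.7 km = 3230 kg/m³.

3230 kg/m³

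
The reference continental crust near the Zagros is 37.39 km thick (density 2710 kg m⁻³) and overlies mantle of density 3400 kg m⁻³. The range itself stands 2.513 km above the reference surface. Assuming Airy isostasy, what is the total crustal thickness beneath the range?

49.8 km

Root depth r = h ρ_c / (ρ_m − ρ_c) = 2.513 km × 2710 / 690 = 9.87 km.
Total thickness = T + h + r = 37.39 km + 2.513 km + 9.87 km = 49.8 km.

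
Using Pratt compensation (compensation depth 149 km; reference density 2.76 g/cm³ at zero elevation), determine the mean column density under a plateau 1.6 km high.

Pratt balance: ρ_ref D = ρ (D + h).
ρ = ρ_ref D/(D + h) = 2.76 × 149 km/(149 km + 1.6 km) = 2.73 g/cm³.

2.73 g/cm³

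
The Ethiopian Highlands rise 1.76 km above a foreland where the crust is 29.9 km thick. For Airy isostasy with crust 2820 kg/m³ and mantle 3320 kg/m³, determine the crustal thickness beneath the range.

Root depth r = h ρ_c / (ρ_m − ρ_c) = 1.76 km × 2820 / 500 = 9.926 km.
Total thickness = T + h + r = 29.9 km + 1.76 km + 9.926 km = 41.6 km.

41.6 km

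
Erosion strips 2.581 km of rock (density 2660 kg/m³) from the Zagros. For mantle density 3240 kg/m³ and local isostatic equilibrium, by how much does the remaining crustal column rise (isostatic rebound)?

Unloading: uplift u = e ρ_c/ρ_m = 2.581 km × 2660/3240 = 2.12 km.

2.12 km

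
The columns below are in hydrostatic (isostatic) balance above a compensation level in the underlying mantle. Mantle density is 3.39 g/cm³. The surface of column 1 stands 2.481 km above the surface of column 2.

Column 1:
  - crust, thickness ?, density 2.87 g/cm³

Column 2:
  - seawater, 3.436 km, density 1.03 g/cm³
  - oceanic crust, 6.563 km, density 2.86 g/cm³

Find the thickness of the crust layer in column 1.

38.5 km

Take the compensation level at the base of the deeper column (depth z_c below the surface of column 1) and equate Σ ρ_i t_i down to z_c; mantle fills any gap and the z_c terms cancel.
Column 1: x×2.87 + (z_c − 0 − x)×3.39
Column 2: 2.481×0 + 3.436×1.03 + 6.563×2.86 + (z_c − 2.481 − 9.999)×3.39
The z_c×3.39 term appears on both sides and cancels. Collect the known terms of each column as K = Σ(ρt)_known − 3.39 × (depth of known layers): K_1 = 0 − 3.39×0 = 0; K_2 = 22.30926 − 3.39×(2.481 + 9.999) = −19.99794.
Balance: K_1 − x×(3.39 − 2.87) = K_2, so x = (K_1 − K_2)/(3.39 − 2.87) = 19.9979/0.52 = 38.5 km.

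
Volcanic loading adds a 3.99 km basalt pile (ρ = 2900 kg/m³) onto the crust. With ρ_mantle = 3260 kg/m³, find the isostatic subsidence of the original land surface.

3.55 km

Subaerial loading: s = t ρ_load / ρ_m.
s = 3.99 km × 2900/3260 = 3.55 km.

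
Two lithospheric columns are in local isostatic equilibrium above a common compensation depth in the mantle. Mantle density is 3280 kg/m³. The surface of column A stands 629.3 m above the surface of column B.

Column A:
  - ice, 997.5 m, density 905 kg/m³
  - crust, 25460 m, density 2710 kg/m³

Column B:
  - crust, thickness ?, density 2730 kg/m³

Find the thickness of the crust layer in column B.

26900 m

Take the compensation level at the base of the deeper column (depth z_c below the surface of column A) and equate Σ ρ_i t_i down to z_c; mantle fills any gap and the z_c terms cancel.
Column A: 997.5×905 + 25460×2710 + (z_c − 26457.5)×3280
Column B: 629.3×0 + x×2730 + (z_c − 629.3 − 0 − x)×3280
The z_c×3280 term appears on both sides and cancels. Collect the known terms of each column as K = Σ(ρt)_known − 3280 × (depth of known layers): K_A = 69899337.5 − 3280×26457.5 = −16881262.5; K_B = 0 − 3280×(629.3 + 0) = −2064104.
Balance: K_A = K_B − x×(3280 − 2730), so x = (K_B − K_A)/(3280 − 2730) = 14817200/550 = 26900 m.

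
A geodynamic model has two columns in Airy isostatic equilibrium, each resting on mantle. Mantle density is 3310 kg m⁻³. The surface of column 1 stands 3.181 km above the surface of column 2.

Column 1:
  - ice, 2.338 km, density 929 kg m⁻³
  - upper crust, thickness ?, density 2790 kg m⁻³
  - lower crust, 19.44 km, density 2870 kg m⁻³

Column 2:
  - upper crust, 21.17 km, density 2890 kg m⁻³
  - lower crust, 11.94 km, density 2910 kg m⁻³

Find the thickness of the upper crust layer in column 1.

Take the compensation level at the base of the deeper column (depth z_c below the surface of column 1) and equate Σ ρ_i t_i down to z_c; mantle fills any gap and the z_c terms cancel.
Column 1: 2.338×929 + x×2790 + 19.44×2870 + (z_c − 21.778 − x)×3310
Column 2: 3.181×0 + 21.17×2890 + 11.94×2910 + (z_c − 3.181 − 33.11)×3310
The z_c×3310 term appears on both sides and cancels. Collect the known terms of each column as K = Σ(ρt)_known − 3310 × (depth of known layers): K_1 = 57964.802 − 3310×21.778 = −14120.378; K_2 = 95926.7 − 3310×(3.181 + 33.11) = −24196.51.
Balance: K_1 − x×(3310 − 2790) = K_2, so x = (K_1 − K_2)/(3310 − 2790) = 10076.1/520 = 19.4 km.

19.4 km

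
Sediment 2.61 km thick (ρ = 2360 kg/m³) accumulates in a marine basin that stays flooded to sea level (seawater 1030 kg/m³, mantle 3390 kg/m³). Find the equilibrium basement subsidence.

Submarine loading: the sediment displaces seawater, and the subsidence is in turn flooded, so s (ρ_m − ρ_w) = t (ρ_sed − ρ_w).
s = 2.61 km × (2360 − 1030) / (3390 − 1030) = 1.47 km.

1.47 km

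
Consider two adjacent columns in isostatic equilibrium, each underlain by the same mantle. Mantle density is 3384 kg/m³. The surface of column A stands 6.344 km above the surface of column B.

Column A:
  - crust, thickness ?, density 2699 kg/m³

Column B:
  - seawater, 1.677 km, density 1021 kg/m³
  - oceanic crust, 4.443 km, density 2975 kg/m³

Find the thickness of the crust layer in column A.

Take the compensation level at the base of the deeper column (depth z_c below the surface of column A) and equate Σ ρ_i t_i down to z_c; mantle fills any gap and the z_c terms cancel.
Column A: x×2699 + (z_c − 0 − x)×3384
Column B: 6.344×0 + 1.677×1021 + 4.443×2975 + (z_c − 6.344 − 6.12)×3384
The z_c×3384 term appears on both sides and cancels. Collect the known terms of each column as K = Σ(ρt)_known − 3384 × (depth of known layers): K_A = 0 − 3384×0 = 0; K_B = 14930.142 − 3384×(6.344 + 6.12) = −27248.034.
Balance: K_A − x×(3384 − 2699) = K_B, so x = (K_A − K_B)/(3384 − 2699) = 27248/685 = 39.8 km.

39.8 km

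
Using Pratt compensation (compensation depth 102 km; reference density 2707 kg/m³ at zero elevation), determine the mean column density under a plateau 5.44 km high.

2570 kg/m³

Pratt balance: ρ_ref D = ρ (D + h).
ρ = ρ_ref D/(D + h) = 2707 × 102 km/(102 km + 5.44 km) = 2570 kg/m³.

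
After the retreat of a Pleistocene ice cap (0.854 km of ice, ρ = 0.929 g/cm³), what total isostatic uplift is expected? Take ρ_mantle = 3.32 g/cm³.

Removing the load lets mantle flow back in; uplift u satisfies ρ_ice t = ρ_m u.
u = t ρ_ice/ρ_m = 0.854 km × 0.929/3.32 = 0.239 km.

0.239 km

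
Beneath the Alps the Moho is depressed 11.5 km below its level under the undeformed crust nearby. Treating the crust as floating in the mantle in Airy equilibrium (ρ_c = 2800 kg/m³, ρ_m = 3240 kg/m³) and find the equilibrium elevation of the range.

1.81 km

Equating mass per unit area of the two columns: ρ_c h = (ρ_m − ρ_c) r.
h = r (ρ_m − ρ_c) / ρ_c = 11.5 km × (3240 − 2800) / 2800 = 1.81 km.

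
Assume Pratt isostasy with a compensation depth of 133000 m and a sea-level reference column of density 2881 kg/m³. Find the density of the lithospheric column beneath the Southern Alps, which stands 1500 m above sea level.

Pratt balance: ρ_ref D = ρ (D + h).
ρ = ρ_ref D/(D + h) = 2881 × 133000 m/(133000 m + 1500 m) = 2850 kg/m³.

2850 kg/m³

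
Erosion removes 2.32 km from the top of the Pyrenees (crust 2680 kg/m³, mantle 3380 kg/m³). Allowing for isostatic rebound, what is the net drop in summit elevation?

Rebound u = e ρ_c/ρ_m = 2.32 km × 2680/3380 = 1.84 km.
Net surface drop = e − u = 2.32 km − 1.84 km = e (ρ_m − ρ_c)/ρ_m = 0.48 km.

0.48 km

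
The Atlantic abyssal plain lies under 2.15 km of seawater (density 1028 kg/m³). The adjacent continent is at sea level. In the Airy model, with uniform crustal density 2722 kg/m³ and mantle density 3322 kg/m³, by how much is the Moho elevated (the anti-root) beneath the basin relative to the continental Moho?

6.07 km

In Airy isostatic equilibrium: replacing crust with seawater at the top is compensated by replacing crust with mantle at the base: d (ρ_c − ρ_w) = a (ρ_m − ρ_c).
a = d (ρ_c − ρ_w)/(ρ_m − ρ_c) = 2.15 km × 1694/600 = 6.07 km.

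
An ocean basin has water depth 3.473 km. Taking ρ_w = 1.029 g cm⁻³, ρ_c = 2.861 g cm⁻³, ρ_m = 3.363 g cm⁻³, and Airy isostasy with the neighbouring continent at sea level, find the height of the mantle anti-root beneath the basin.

12.7 km

Isostatic balance requires: replacing crust with seawater at the top is compensated by replacing crust with mantle at the base: d (ρ_c − ρ_w) = a (ρ_m − ρ_c).
a = d (ρ_c − ρ_w)/(ρ_m − ρ_c) = 3.473 km × 1.832/0.502 = 12.7 km.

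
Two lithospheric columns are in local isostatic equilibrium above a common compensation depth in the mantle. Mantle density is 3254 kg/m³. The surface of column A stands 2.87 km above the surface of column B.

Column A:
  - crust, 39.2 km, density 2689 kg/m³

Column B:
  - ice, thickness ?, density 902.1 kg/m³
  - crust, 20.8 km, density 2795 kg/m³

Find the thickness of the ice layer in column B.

Take the compensation level at the base of the deeper column (depth z_c below the surface of column A) and equate Σ ρ_i t_i down to z_c; mantle fills any gap and the z_c terms cancel.
Column A: 39.2×2689 + (z_c − 39.2)×3254
Column B: 2.87×0 + x×902.1 + 20.8×2795 + (z_c − 2.87 − 20.8 − x)×3254
The z_c×3254 term appears on both sides and cancels. Collect the known terms of each column as K = Σ(ρt)_known − 3254 × (depth of known layers): K_A = 105408.8 − 3254×39.2 = −22148; K_B = 58136 − 3254×(2.87 + 20.8) = −18886.18.
Balance: K_A = K_B − x×(3254 − 902.1), so x = (K_B − K_A)/(3254 − 902.1) = 3261.82/2351.9 = 1.39 km.

1.39 km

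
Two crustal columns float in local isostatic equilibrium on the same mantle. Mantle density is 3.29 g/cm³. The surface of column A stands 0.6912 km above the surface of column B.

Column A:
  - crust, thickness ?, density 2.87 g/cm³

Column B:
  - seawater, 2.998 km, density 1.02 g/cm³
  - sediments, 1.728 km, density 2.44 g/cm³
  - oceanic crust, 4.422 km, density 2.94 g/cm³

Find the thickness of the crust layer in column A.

Take the compensation level at the base of the deeper column (depth z_c below the surface of column A) and equate Σ ρ_i t_i down to z_c; mantle fills any gap and the z_c terms cancel.
Column A: x×2.87 + (z_c − 0 − x)×3.29
Column B: 0.6912×0 + 2.998×1.02 + 1.728×2.44 + 4.422×2.94 + (z_c − 0.6912 − 9.148)×3.29
The z_c×3.29 term appears on both sides and cancels. Collect the known terms of each column as K = Σ(ρt)_known − 3.29 × (depth of known layers): K_A = 0 − 3.29×0 = 0; K_B = 20.27496 − 3.29×(0.6912 + 9.148) = −12.096008.
Balance: K_A − x×(3.29 − 2.87) = K_B, so x = (K_A − K_B)/(3.29 − 2.87) = 12.096/0.42 = 28.8 km.

28.8 km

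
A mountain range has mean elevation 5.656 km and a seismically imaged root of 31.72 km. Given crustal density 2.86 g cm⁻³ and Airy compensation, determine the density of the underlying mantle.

3.37 g cm⁻³

Airy balance: ρ_c h = (ρ_m − ρ_c) r → ρ_m = ρ_c (1 + h/r).
ρ_m = 2.86 × (1 + 5.656 km/31.72 km) = 3.37 g cm⁻³.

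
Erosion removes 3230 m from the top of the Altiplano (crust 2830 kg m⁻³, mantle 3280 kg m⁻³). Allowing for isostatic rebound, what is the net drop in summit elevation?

443 m

Rebound u = e ρ_c/ρ_m = 3230 m × 2830/3280 = 2787 m.
Net surface drop = e − u = 3230 m − 2787 m = e (ρ_m − ρ_c)/ρ_m = 443 m.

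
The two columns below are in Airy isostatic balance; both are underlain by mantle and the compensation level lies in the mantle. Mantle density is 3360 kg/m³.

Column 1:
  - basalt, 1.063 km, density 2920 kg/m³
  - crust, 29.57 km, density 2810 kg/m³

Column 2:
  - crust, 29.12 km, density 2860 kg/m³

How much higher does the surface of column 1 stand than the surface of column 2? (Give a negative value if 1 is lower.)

0.646 km

For any compensation level in the mantle, the mantle terms cancel and isostasy reduces to e = (Σt_1 − Σt_2) − (Σ(ρt)_1 − Σ(ρt)_2) / ρ_m.
Σt_1 = 30.633 km; Σt_2 = 29.12 km; Σ(ρt)_1 = 86195.66; Σ(ρt)_2 = 83283.2 (in km·kg/m³).
e = (30.633 − 29.12) − (86195.66 − 83283.2) / 3360 = 0.646 km.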